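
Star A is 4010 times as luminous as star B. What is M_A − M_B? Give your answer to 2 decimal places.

M_A − M_B ≈ -9.01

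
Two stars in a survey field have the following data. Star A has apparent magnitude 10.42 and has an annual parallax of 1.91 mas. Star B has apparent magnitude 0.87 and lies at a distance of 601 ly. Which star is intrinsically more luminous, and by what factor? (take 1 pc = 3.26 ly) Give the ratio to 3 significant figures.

Star B is more luminous, by a factor of 819.

Star A: p = 1.91 mas = 1.91×10^-3″ → d = 1/p = 523.6 pc
Star A: M = m − 5 log₁₀ d + 5 = 10.42 − 5·2.7190 + 5 = 1.825
Star B: d = 601 ly / 3.26 = 184.4 pc
Star B: M = m − 5 log₁₀ d + 5 = 0.87 − 5·2.2657 + 5 = -5.458
ΔM = M_A − M_B = 1.825 − (-5.458) = 7.283; smaller M is more luminous → Star B.
L ratio = 10^(0.4 |ΔM|) = 10^2.913 = 819.2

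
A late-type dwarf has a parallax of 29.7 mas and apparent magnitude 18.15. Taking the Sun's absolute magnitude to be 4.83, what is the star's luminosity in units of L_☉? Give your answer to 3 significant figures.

d = 1/p = 1000/29.7 mas = 33.67 pc
M = m − 5 log₁₀ d + 5 = 18.15 − 5·1.5272 + 5 = 15.514
M − M_☉ = 15.514 − 4.83 = 10.684
L/L_☉ = 10^(−0.4 × 10.684) = 5.327×10^-5

L/L_☉ ≈ 5.33×10^-5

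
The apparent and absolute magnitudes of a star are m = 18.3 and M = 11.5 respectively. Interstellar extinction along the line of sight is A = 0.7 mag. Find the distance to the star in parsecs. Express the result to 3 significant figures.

d ≈ 166 pc

m − M = 5 log₁₀(d/10 pc) + A  ⇒  18.3 − (11.5) − 0.7 = 5 log₁₀(d/10)
6.100 = 5 log₁₀(d/10)
log₁₀ d = (m − M − A)/5 + 1 = 2.2200
d = 10^2.2200 = 166.0 pc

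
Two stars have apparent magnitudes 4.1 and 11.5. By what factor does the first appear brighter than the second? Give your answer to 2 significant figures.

Magnitude difference = -7.4
Flux ratio = 10^(−0.4 Δm) = 10^(−0.4 × -7.4) = 10^2.960 = 912.0

910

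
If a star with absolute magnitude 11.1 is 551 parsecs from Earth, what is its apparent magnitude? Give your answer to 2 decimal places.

m = M + 5 log₁₀ d − 5 = 11.1 + 5·2.7412 − 5 = 19.806

m ≈ 19.81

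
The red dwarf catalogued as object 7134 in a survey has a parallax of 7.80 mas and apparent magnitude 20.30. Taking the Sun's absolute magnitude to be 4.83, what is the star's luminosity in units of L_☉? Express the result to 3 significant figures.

L/L_☉ ≈ 1.07×10^-4

d = 1/p = 1000/7.80 mas = 128.2 pc
M = m − 5 log₁₀ d + 5 = 20.30 − 5·2.1079 + 5 = 14.760
M − M_☉ = 14.760 − 4.83 = 9.930
L/L_☉ = 10^(−0.4 × 9.930) = 1.066×10^-4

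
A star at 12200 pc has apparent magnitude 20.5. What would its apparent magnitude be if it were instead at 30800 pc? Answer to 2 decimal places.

m ≈ 22.51

Flux ∝ 1/d², so Δm = 5 log₁₀(d₂/d₁) = 5 log₁₀(30800/12200) = 2.011
m₂ = m₁ + Δm = 20.5 + (2.011) = 22.511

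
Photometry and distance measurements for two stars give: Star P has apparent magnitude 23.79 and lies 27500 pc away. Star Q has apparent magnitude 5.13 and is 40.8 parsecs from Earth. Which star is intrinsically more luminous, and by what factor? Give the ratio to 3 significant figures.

Star Q is more luminous, by a factor of 64.1.

Star P: M = m − 5 log₁₀ d + 5 = 23.79 − 5·4.4393 + 5 = 6.593
Star Q: M = m − 5 log₁₀ d + 5 = 5.13 − 5·1.6107 + 5 = 2.077
ΔM = M_P − M_Q = 6.593 − (2.077) = 4.517; smaller M is more luminous → Star Q.
L ratio = 10^(0.4 |ΔM|) = 10^1.807 = 64.07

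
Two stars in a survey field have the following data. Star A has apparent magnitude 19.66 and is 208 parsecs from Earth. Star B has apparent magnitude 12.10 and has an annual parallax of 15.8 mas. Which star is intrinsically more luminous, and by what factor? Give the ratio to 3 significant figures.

Star B is more luminous, by a factor of 97.8.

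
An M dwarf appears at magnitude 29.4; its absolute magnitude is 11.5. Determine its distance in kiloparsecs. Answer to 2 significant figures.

Distance modulus: m − M = 29.4 − (11.5) = 17.900
m − M = 5 log₁₀ d − 5
log₁₀ d = (m − M)/5 + 1 = 4.5800
d = 10^4.5800 = 38020 pc
= 38.02 kpc

d ≈ 38 kpc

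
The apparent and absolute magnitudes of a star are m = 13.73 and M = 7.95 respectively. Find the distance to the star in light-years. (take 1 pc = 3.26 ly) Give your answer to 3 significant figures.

Distance modulus: m − M = 13.73 − (7.95) = 5.780
m − M = 5 log₁₀ d − 5
log₁₀ d = (m − M)/5 + 1 = 2.1560
d = 10^2.1560 = 143.2 pc
= 466.9 ly

d ≈ 467 ly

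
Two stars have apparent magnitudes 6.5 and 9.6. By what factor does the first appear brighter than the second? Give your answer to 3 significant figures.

Δm = 6.5 − (9.6) = -3.1
Flux ratio = 10^(−0.4 Δm) = 10^(−0.4 × -3.1) = 10^1.240 = 17.38

17.4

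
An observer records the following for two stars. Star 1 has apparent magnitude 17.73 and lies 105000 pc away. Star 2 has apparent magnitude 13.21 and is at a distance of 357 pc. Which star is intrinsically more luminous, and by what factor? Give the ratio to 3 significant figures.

Star 1 is more luminous, by a factor of 1350.

Star 1: M = m − 5 log₁₀ d + 5 = 17.73 − 5·5.0212 + 5 = -2.376
Star 2: M = m − 5 log₁₀ d + 5 = 13.21 − 5·2.5527 + 5 = 5.447
ΔM = M_1 − M_2 = -2.376 − (5.447) = -7.823; smaller M is more luminous → Star 1.
L ratio = 10^(0.4 |ΔM|) = 10^3.129 = 1346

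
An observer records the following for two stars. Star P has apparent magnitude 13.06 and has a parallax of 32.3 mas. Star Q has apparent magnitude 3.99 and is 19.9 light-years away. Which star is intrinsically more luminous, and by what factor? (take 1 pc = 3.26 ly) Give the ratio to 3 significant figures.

Star P: p = 32.3 mas = 0.0323″ → d = 1/p = 30.96 pc
Star P: M = m − 5 log₁₀ d + 5 = 13.06 − 5·1.4908 + 5 = 10.606
Star Q: d = 19.9 ly / 3.26 = 6.104 pc
Star Q: M = m − 5 log₁₀ d + 5 = 3.99 − 5·0.7856 + 5 = 5.062
ΔM = M_P − M_Q = 10.606 − (5.062) = 5.544; smaller M is more luminous → Star Q.
L ratio = 10^(0.4 |ΔM|) = 10^2.218 = 165.1

Star Q is more luminous, by a factor of 165.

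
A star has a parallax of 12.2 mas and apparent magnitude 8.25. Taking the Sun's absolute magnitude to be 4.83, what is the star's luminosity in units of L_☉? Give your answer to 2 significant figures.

L/L_☉ ≈ 2.9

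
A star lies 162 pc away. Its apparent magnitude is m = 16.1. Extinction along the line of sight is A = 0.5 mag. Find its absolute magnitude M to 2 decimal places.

M ≈ 9.55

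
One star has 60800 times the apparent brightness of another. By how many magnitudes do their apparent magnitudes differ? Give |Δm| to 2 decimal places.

|Δm| ≈ 11.96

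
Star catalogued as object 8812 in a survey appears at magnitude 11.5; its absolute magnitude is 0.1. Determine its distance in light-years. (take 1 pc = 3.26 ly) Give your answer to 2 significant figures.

d ≈ 6200 ly

Distance modulus: m − M = 11.5 − (0.1) = 11.400
m − M = 5 log₁₀ d − 5
log₁₀ d = (m − M)/5 + 1 = 3.2800
d = 10^3.2800 = 1905 pc
= 6212 ly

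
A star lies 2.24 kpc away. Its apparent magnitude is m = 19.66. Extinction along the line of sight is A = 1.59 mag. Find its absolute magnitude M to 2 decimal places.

d = 2.24 kpc = 2240 pc
5 log₁₀(d/10 pc) = 5 log₁₀(2240) − 5 = 11.751
M = m − 5 log₁₀(d/10) − A = 19.66 − 11.751 − 1.59 = 6.319

M ≈ 6.32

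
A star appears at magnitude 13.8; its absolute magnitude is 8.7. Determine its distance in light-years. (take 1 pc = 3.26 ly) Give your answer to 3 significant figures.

d ≈ 341 ly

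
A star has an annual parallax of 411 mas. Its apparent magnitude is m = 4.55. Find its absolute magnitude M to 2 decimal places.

p = 411 mas = 0.411″ → d = 1/p = 2.433 pc
5 log₁₀(d/10 pc) = 5 log₁₀(2.433) − 5 = -3.069
M = m − 5 log₁₀(d/10) = 4.55 + 3.069 = 7.619

M ≈ 7.62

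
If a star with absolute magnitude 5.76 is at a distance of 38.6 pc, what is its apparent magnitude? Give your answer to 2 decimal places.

m ≈ 8.69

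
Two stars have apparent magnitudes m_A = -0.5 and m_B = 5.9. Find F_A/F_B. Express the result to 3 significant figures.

F_A/F_B ≈ 363

Magnitude difference = -6.4
Flux ratio = 10^(−0.4 Δm) = 10^(−0.4 × -6.4) = 10^2.560 = 363.1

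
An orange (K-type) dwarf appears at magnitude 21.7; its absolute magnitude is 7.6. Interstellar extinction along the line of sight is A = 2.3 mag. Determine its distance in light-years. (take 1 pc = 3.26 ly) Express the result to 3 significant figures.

m − M = 5 log₁₀(d/10 pc) + A  ⇒  21.7 − (7.6) − 2.3 = 5 log₁₀(d/10)
11.800 = 5 log₁₀(d/10)
log₁₀ d = (m − M − A)/5 + 1 = 3.3600
d = 10^3.3600 = 2291 pc
= 7468 ly

d ≈ 7470 ly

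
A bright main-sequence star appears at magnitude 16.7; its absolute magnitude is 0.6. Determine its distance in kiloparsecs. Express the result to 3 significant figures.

μ = m − M = 16.100
m − M = 5 log₁₀ d − 5
log₁₀ d = (m − M)/5 + 1 = 4.2200
d = 10^4.2200 = 16600 pc
= 16.60 kpc

d ≈ 16.6 kpc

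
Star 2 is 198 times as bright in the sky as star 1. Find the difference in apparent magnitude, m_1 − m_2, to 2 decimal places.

m_1 − m_2 ≈ 5.74

Pogson: Δm = −2.5 log₁₀(ratio) = −2.5 log₁₀(198) = −2.5 × 2.2967 = -5.742
Star 2 is brighter so has the smaller magnitude: m_1 − m_2 is positive.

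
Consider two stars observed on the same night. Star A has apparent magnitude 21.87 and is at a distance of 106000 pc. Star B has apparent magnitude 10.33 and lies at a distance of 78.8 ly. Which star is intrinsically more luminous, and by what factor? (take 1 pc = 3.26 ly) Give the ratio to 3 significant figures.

Star A is more luminous, by a factor of 466.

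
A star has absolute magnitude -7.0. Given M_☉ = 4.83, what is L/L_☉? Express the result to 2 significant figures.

M − M_☉ = -7.0 − 4.83 = -11.830
L/L_☉ = 10^(−0.4 (M − M_☉)) = 10^4.732 = 53950

L/L_☉ ≈ 54000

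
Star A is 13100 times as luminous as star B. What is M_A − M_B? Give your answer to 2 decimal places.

M_A − M_B ≈ -10.29

Pogson: ΔM = −2.5 log₁₀(ratio) = −2.5 log₁₀(13100) = −2.5 × 4.1173 = -10.293
Star A is brighter, so it has the smaller magnitude: the difference is negative.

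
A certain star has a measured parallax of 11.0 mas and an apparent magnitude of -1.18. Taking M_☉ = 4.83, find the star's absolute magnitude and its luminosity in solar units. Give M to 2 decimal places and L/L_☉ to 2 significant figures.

M ≈ -5.97; L/L_☉ ≈ 21000

d = 1/p = 1000/11.0 mas = 90.91 pc
M = m − 5 log₁₀ d + 5 = -1.18 − 5·1.9586 + 5 = -5.973
M − M_☉ = -5.973 − 4.83 = -10.803
L/L_☉ = 10^(−0.4 × -10.803) = 20950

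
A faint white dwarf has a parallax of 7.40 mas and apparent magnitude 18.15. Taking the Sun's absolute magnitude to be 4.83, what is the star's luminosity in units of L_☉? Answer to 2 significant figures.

d = 1/p = 1000/7.40 mas = 135.1 pc
M = m − 5 log₁₀ d + 5 = 18.15 − 5·2.1308 + 5 = 12.496
M − M_☉ = 12.496 − 4.83 = 7.666
L/L_☉ = 10^(−0.4 × 7.666) = 8.581×10^-4

L/L_☉ ≈ 8.6×10^-4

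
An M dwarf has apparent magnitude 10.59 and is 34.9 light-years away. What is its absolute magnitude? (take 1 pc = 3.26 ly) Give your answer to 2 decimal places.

d = 34.9 ly / 3.26 = 10.71 pc
5 log₁₀(d/10 pc) = 5 log₁₀(10.71) − 5 = 0.148
M = m − 5 log₁₀(d/10) = 10.59 − 0.148 = 10.442

M ≈ 10.44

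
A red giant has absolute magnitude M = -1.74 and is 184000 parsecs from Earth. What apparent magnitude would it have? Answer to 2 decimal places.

m ≈ 19.58

m = M + 5 log₁₀ d − 5 = -1.74 + 5·5.2648 − 5 = 19.584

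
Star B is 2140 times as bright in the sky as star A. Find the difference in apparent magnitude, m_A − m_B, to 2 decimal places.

Pogson: Δm = −2.5 log₁₀(ratio) = −2.5 log₁₀(2140) = −2.5 × 3.3304 = -8.326
Star B is brighter so has the smaller magnitude: m_A − m_B is positive.

m_A − m_B ≈ 8.33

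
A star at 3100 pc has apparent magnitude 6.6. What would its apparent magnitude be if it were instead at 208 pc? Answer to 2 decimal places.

m ≈ 0.73

Flux ∝ 1/d², so Δm = 5 log₁₀(d₂/d₁) = 5 log₁₀(208/3100) = -5.866
m₂ = m₁ + Δm = 6.6 + (-5.866) = 0.734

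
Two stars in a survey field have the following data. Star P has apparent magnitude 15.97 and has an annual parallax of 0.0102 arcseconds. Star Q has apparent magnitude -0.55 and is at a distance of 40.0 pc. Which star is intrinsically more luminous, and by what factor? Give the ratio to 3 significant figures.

Star Q is more luminous, by a factor of 675000.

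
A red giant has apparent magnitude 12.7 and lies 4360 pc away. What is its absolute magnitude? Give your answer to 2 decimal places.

5 log₁₀(d/10 pc) = 5 log₁₀(4360) − 5 = 13.197
M = m − 5 log₁₀(d/10) = 12.7 − 13.197 = -0.497

M ≈ -0.50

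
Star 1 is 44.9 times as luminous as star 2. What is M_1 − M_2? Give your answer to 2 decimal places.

M_1 − M_2 ≈ -4.13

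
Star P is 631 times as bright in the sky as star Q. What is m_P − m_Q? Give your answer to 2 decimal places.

m_P − m_Q ≈ -7.00

Pogson: Δm = −2.5 log₁₀(ratio) = −2.5 log₁₀(631) = −2.5 × 2.8000 = -7.000
Star P is brighter, so it has the smaller magnitude: the difference is negative.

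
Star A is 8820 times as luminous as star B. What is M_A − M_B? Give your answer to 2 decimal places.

Pogson: ΔM = −2.5 log₁₀(ratio) = −2.5 log₁₀(8820) = −2.5 × 3.9455 = -9.864
Star A is brighter, so it has the smaller magnitude: the difference is negative.

M_A − M_B ≈ -9.86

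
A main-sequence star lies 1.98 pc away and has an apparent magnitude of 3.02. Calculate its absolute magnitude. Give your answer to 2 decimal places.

5 log₁₀(d/10 pc) = 5 log₁₀(1.980) − 5 = -3.517
M = m − 5 log₁₀(d/10) = 3.02 + 3.517 = 6.537

M ≈ 6.54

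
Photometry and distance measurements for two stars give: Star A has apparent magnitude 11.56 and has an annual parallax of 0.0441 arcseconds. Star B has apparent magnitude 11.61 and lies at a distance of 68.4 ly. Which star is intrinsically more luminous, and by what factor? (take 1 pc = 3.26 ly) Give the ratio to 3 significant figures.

Star A is more luminous, by a factor of 1.22.

Star A: d = 1/p = 1/0.0441″ = 22.68 pc
Star A: M = m − 5 log₁₀ d + 5 = 11.56 − 5·1.3556 + 5 = 9.782
Star B: d = 68.4 ly / 3.26 = 20.98 pc
Star B: M = m − 5 log₁₀ d + 5 = 11.61 − 5·1.3218 + 5 = 10.001
ΔM = M_A − M_B = 9.782 − (10.001) = -0.219; smaller M is more luminous → Star A.
L ratio = 10^(0.4 |ΔM|) = 10^0.087 = 1.223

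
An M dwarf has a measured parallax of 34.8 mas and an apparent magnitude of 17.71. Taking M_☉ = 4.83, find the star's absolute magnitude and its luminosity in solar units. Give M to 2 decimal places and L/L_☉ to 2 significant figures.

M ≈ 15.42; L/L_☉ ≈ 5.8×10^-5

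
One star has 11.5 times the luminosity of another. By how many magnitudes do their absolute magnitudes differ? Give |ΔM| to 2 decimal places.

|ΔM| ≈ 2.65

Pogson: ΔM = −2.5 log₁₀(ratio) = −2.5 log₁₀(11.5) = −2.5 × 1.0607 = -2.652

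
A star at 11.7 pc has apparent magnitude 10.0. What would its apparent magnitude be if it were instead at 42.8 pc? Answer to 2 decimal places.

Flux ∝ 1/d², so Δm = 5 log₁₀(d₂/d₁) = 5 log₁₀(42.8/11.7) = 2.816
m₂ = m₁ + Δm = 10.0 + (2.816) = 12.816

m ≈ 12.82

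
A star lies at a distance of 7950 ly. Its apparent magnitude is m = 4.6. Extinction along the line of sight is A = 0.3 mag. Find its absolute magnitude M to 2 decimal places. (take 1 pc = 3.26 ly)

d = 7950 ly / 3.26 = 2439 pc
5 log₁₀(d/10 pc) = 5 log₁₀(2439) − 5 = 11.936
M = m − 5 log₁₀(d/10) − A = 4.6 − 11.936 − 0.3 = -7.636

M ≈ -7.64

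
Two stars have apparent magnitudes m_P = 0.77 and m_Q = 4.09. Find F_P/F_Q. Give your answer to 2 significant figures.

Δm = 0.77 − (4.09) = -3.32
Flux ratio = 10^(−0.4 Δm) = 10^(−0.4 × -3.32) = 10^1.328 = 21.28

F_P/F_Q ≈ 21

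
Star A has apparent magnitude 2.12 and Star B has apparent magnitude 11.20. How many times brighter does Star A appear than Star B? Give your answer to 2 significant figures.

4300

Magnitude difference = -9.08
Flux ratio = 10^(−0.4 Δm) = 10^(−0.4 × -9.08) = 10^3.632 = 4285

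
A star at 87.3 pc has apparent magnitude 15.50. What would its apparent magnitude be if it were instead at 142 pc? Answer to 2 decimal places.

Flux ∝ 1/d², so Δm = 5 log₁₀(d₂/d₁) = 5 log₁₀(142/87.3) = 1.056
m₂ = m₁ + Δm = 15.50 + (1.056) = 16.556

m ≈ 16.56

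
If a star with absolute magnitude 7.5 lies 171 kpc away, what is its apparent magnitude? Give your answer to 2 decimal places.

m ≈ 28.66

d = 171 kpc = 171000 pc
m = M + 5 log₁₀ d − 5 = 7.5 + 5·5.2330 − 5 = 28.665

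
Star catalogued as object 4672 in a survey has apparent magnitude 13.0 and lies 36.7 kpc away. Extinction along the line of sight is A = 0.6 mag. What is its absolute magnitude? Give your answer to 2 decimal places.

M ≈ -5.42

d = 36.7 kpc = 36700 pc
5 log₁₀(d/10 pc) = 5 log₁₀(36700) − 5 = 17.823
M = m − 5 log₁₀(d/10) − A = 13.0 − 17.823 − 0.6 = -5.423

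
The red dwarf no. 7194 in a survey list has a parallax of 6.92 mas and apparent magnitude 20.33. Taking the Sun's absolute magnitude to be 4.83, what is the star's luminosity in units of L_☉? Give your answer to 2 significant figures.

d = 1/p = 1000/6.92 mas = 144.5 pc
M = m − 5 log₁₀ d + 5 = 20.33 − 5·2.1599 + 5 = 14.531
M − M_☉ = 14.531 − 4.83 = 9.701
L/L_☉ = 10^(−0.4 × 9.701) = 1.318×10^-4

L/L_☉ ≈ 1.3×10^-4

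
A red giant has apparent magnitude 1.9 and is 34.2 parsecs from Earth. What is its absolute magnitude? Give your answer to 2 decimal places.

5 log₁₀(d/10 pc) = 5 log₁₀(34.20) − 5 = 2.670
M = m − 5 log₁₀(d/10) = 1.9 − 2.670 = -0.770

M ≈ -0.77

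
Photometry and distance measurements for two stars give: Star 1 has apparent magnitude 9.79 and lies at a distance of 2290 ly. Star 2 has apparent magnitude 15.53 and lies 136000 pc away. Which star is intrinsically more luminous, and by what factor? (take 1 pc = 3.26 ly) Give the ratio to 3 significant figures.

Star 2 is more luminous, by a factor of 190.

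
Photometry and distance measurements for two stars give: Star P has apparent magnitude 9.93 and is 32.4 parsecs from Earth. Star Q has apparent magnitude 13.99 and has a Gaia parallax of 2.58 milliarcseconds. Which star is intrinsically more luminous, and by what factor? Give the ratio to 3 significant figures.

Star P: M = m − 5 log₁₀ d + 5 = 9.93 − 5·1.5105 + 5 = 7.377
Star Q: p = 2.58 mas = 2.58×10^-3″ → d = 1/p = 387.6 pc
Star Q: M = m − 5 log₁₀ d + 5 = 13.99 − 5·2.5884 + 5 = 6.048
ΔM = M_P − M_Q = 7.377 − (6.048) = 1.329; smaller M is more luminous → Star Q.
L ratio = 10^(0.4 |ΔM|) = 10^0.532 = 3.402

Star Q is more luminous, by a factor of 3.40.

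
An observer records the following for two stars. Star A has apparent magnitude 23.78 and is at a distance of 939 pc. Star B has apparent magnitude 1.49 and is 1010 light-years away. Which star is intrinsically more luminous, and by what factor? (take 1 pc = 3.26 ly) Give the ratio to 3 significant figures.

Star B is more luminous, by a factor of 8.97×10^7.

Star A: M = m − 5 log₁₀ d + 5 = 23.78 − 5·2.9727 + 5 = 13.917
Star B: d = 1010 ly / 3.26 = 309.8 pc
Star B: M = m − 5 log₁₀ d + 5 = 1.49 − 5·2.4911 + 5 = -5.966
ΔM = M_A − M_B = 13.917 − (-5.966) = 19.882; smaller M is more luminous → Star B.
L ratio = 10^(0.4 |ΔM|) = 10^7.953 = 8.972×10^7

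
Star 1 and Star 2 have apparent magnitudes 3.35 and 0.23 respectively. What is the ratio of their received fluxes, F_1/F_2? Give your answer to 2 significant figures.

Δm = 3.35 − (0.23) = 3.12
Flux ratio = 10^(−0.4 Δm) = 10^(−0.4 × 3.12) = 10^-1.248 = 0.05649

F_1/F_2 ≈ 0.056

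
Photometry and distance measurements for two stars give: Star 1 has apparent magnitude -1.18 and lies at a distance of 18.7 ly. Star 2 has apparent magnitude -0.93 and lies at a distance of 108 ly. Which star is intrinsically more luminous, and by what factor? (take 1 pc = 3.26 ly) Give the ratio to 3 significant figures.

Star 2 is more luminous, by a factor of 26.5.

Star 1: d = 18.7 ly / 3.26 = 5.736 pc
Star 1: M = m − 5 log₁₀ d + 5 = -1.18 − 5·0.7586 + 5 = 0.027
Star 2: d = 108 ly / 3.26 = 33.13 pc
Star 2: M = m − 5 log₁₀ d + 5 = -0.93 − 5·1.5202 + 5 = -3.531
ΔM = M_1 − M_2 = 0.027 − (-3.531) = 3.558; smaller M is more luminous → Star 2.
L ratio = 10^(0.4 |ΔM|) = 10^1.423 = 26.50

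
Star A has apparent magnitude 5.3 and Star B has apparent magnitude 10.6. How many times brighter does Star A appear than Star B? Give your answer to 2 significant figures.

130

Magnitude difference = -5.3
Flux ratio = 10^(−0.4 Δm) = 10^(−0.4 × -5.3) = 10^2.120 = 131.8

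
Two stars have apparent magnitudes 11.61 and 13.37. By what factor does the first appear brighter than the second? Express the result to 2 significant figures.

5.1

Δm = 11.61 − (13.37) = -1.76
Flux ratio = 10^(−0.4 Δm) = 10^(−0.4 × -1.76) = 10^0.704 = 5.058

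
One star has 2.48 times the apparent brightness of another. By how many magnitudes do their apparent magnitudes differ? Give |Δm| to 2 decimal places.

|Δm| ≈ 0.99

Pogson: Δm = −2.5 log₁₀(ratio) = −2.5 log₁₀(2.48) = −2.5 × 0.3945 = -0.986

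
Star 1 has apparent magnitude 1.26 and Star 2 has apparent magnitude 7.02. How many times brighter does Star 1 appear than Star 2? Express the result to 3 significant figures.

Δm = 1.26 − (7.02) = -5.76
Flux ratio = 10^(−0.4 Δm) = 10^(−0.4 × -5.76) = 10^2.304 = 201.4

201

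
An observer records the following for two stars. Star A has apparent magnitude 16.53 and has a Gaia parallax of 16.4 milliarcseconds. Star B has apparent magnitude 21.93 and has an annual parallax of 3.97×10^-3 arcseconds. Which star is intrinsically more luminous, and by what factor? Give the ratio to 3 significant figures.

Star A: p = 16.4 mas = 0.0164″ → d = 1/p = 60.98 pc
Star A: M = m − 5 log₁₀ d + 5 = 16.53 − 5·1.7852 + 5 = 12.604
Star B: d = 1/p = 1/3.97×10^-3″ = 251.9 pc
Star B: M = m − 5 log₁₀ d + 5 = 21.93 − 5·2.4012 + 5 = 14.924
ΔM = M_A − M_B = 12.604 − (14.924) = -2.320; smaller M is more luminous → Star A.
L ratio = 10^(0.4 |ΔM|) = 10^0.928 = 8.470

Star A is more luminous, by a factor of 8.47.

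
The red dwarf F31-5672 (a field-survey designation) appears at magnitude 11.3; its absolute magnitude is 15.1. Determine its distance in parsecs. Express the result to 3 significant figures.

d ≈ 1.74 pc

Distance modulus: m − M = 11.3 − (15.1) = -3.800
m − M = 5 log₁₀ d − 5
log₁₀ d = (m − M)/5 + 1 = 0.2400
d = 10^0.2400 = 1.738 pc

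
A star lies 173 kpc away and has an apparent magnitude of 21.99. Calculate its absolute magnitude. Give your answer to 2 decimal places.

M ≈ 0.80

d = 173 kpc = 173000 pc
5 log₁₀(d/10 pc) = 5 log₁₀(173000) − 5 = 21.190
M = m − 5 log₁₀(d/10) = 21.99 − 21.190 = 0.800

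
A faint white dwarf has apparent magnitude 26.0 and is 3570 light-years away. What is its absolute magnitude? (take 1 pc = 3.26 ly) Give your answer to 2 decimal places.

M ≈ 15.80

d = 3570 ly / 3.26 = 1095 pc
5 log₁₀(d/10 pc) = 5 log₁₀(1095) − 5 = 10.197
M = m − 5 log₁₀(d/10) = 26.0 − 10.197 = 15.803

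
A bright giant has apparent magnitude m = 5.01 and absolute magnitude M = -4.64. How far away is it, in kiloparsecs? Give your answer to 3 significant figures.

d ≈ 0.851 kpc

μ = m − M = 9.650
m − M = 5 log₁₀ d − 5
log₁₀ d = (m − M)/5 + 1 = 2.9300
d = 10^2.9300 = 851.1 pc
= 0.8511 kpc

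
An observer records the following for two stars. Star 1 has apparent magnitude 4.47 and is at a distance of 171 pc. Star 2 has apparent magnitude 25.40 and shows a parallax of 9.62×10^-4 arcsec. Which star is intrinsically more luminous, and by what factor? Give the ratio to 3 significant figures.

Star 1 is more luminous, by a factor of 6.37×10^6.

Star 1: M = m − 5 log₁₀ d + 5 = 4.47 − 5·2.2330 + 5 = -1.695
Star 2: d = 1/p = 1/9.62×10^-4″ = 1040 pc
Star 2: M = m − 5 log₁₀ d + 5 = 25.40 − 5·3.0168 + 5 = 15.316
ΔM = M_1 − M_2 = -1.695 − (15.316) = -17.011; smaller M is more luminous → Star 1.
L ratio = 10^(0.4 |ΔM|) = 10^6.804 = 6.373×10^6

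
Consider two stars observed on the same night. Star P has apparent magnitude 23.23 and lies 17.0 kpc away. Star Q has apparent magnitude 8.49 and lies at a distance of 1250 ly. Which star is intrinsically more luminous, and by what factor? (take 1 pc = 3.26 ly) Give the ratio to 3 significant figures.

Star Q is more luminous, by a factor of 400.

Star P: d = 17.0 kpc = 17000 pc
Star P: M = m − 5 log₁₀ d + 5 = 23.23 − 5·4.2304 + 5 = 7.078
Star Q: d = 1250 ly / 3.26 = 383.4 pc
Star Q: M = m − 5 log₁₀ d + 5 = 8.49 − 5·2.5837 + 5 = 0.572
ΔM = M_P − M_Q = 7.078 − (0.572) = 6.506; smaller M is more luminous → Star Q.
L ratio = 10^(0.4 |ΔM|) = 10^2.602 = 400.4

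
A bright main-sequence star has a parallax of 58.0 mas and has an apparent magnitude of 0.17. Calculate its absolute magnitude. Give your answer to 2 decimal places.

p = 58.0 mas = 0.0580″ → d = 1/p = 17.24 pc
5 log₁₀(d/10 pc) = 5 log₁₀(17.24) − 5 = 1.183
M = m − 5 log₁₀(d/10) = 0.17 − 1.183 = -1.013

M ≈ -1.01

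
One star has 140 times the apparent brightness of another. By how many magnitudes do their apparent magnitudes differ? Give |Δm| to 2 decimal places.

Pogson: Δm = −2.5 log₁₀(ratio) = −2.5 log₁₀(140) = −2.5 × 2.1461 = -5.365

|Δm| ≈ 5.37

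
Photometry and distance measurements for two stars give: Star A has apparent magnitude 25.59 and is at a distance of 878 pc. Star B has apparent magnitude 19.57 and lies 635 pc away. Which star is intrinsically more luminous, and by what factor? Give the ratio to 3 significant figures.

Star B is more luminous, by a factor of 134.

Star A: M = m − 5 log₁₀ d + 5 = 25.59 − 5·2.9435 + 5 = 15.873
Star B: M = m − 5 log₁₀ d + 5 = 19.57 − 5·2.8028 + 5 = 10.556
ΔM = M_A − M_B = 15.873 − (10.556) = 5.316; smaller M is more luminous → Star B.
L ratio = 10^(0.4 |ΔM|) = 10^2.127 = 133.8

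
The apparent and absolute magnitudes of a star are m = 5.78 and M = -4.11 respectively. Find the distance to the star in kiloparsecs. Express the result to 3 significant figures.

d ≈ 0.951 kpc

μ = m − M = 9.890
m − M = 5 log₁₀ d − 5
log₁₀ d = (m − M)/5 + 1 = 2.9780
d = 10^2.9780 = 950.6 pc
= 0.9506 kpc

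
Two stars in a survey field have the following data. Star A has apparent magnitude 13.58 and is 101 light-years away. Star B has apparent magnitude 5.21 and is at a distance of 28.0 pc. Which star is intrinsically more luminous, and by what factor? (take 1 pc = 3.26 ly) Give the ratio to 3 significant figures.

Star B is more luminous, by a factor of 1820.

Star A: d = 101 ly / 3.26 = 30.98 pc
Star A: M = m − 5 log₁₀ d + 5 = 13.58 − 5·1.4911 + 5 = 11.124
Star B: M = m − 5 log₁₀ d + 5 = 5.21 − 5·1.4472 + 5 = 2.974
ΔM = M_A − M_B = 11.124 − (2.974) = 8.150; smaller M is more luminous → Star B.
L ratio = 10^(0.4 |ΔM|) = 10^3.260 = 1820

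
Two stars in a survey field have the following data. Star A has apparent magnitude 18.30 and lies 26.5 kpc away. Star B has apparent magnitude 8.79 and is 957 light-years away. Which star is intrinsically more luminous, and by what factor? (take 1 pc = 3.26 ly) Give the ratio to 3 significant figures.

Star A: d = 26.5 kpc = 26500 pc
Star A: M = m − 5 log₁₀ d + 5 = 18.30 − 5·4.4232 + 5 = 1.184
Star B: d = 957 ly / 3.26 = 293.6 pc
Star B: M = m − 5 log₁₀ d + 5 = 8.79 − 5·2.4677 + 5 = 1.452
ΔM = M_A − M_B = 1.184 − (1.452) = -0.268; smaller M is more luminous → Star A.
L ratio = 10^(0.4 |ΔM|) = 10^0.107 = 1.280

Star A is more luminous, by a factor of 1.28.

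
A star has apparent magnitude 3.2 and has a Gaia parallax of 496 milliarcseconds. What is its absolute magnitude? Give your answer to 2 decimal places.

M ≈ 6.68

p = 496 mas = 0.496″ → d = 1/p = 2.016 pc
5 log₁₀(d/10 pc) = 5 log₁₀(2.016) − 5 = -3.477
M = m − 5 log₁₀(d/10) = 3.2 + 3.477 = 6.677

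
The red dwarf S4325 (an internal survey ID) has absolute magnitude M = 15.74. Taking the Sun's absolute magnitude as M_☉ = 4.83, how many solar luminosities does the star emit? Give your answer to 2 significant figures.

L/L_☉ ≈ 4.3×10^-5

M − M_☉ = 15.74 − 4.83 = 10.910
L/L_☉ = 10^(−0.4 (M − M_☉)) = 10^-4.364 = 4.325×10^-5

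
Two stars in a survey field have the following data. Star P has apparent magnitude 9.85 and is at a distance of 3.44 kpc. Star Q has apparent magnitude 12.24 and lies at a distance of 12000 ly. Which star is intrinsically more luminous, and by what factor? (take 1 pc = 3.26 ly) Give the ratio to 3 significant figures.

Star P is more luminous, by a factor of 7.89.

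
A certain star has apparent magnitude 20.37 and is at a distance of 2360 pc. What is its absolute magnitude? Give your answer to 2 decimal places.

5 log₁₀(d/10 pc) = 5 log₁₀(2360) − 5 = 11.865
M = m − 5 log₁₀(d/10) = 20.37 − 11.865 = 8.505

M ≈ 8.51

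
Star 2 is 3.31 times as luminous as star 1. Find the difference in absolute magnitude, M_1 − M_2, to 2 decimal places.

Pogson: ΔM = −2.5 log₁₀(ratio) = −2.5 log₁₀(3.31) = −2.5 × 0.5198 = -1.300
Star 2 is brighter so has the smaller magnitude: M_1 − M_2 is positive.

M_1 − M_2 ≈ 1.30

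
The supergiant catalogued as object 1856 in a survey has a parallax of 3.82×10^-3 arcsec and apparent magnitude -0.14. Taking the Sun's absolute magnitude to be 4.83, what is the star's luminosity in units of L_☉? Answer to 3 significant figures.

L/L_☉ ≈ 66700

d = 1/p = 1/3.82×10^-3″ = 261.8 pc
M = m − 5 log₁₀ d + 5 = -0.14 − 5·2.4179 + 5 = -7.230
M − M_☉ = -7.230 − 4.83 = -12.060
L/L_☉ = 10^(−0.4 × -12.060) = 66660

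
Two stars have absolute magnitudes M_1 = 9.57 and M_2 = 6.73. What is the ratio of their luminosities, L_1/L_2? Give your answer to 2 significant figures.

L_1/L_2 ≈ 0.073

ΔM = M_1 − M_2 = 2.84
L_1/L_2 = 10^(−0.4 ΔM) = 10^-1.136 = 0.07311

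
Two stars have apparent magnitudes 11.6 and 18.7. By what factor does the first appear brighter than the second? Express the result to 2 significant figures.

690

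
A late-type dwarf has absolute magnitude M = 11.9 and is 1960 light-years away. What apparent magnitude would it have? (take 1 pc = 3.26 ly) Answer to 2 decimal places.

m ≈ 20.80

d = 1960 ly / 3.26 = 601.2 pc
m = M + 5 log₁₀ d − 5 = 11.9 + 5·2.7790 − 5 = 20.795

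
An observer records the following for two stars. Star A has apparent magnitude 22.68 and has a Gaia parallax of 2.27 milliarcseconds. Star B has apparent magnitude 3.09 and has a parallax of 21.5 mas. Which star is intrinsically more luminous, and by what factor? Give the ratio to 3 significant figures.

Star A: p = 2.27 mas = 2.27×10^-3″ → d = 1/p = 440.5 pc
Star A: M = m − 5 log₁₀ d + 5 = 22.68 − 5·2.6440 + 5 = 14.460
Star B: p = 21.5 mas = 0.0215″ → d = 1/p = 46.51 pc
Star B: M = m − 5 log₁₀ d + 5 = 3.09 − 5·1.6676 + 5 = -0.248
ΔM = M_A − M_B = 14.460 − (-0.248) = 14.708; smaller M is more luminous → Star B.
L ratio = 10^(0.4 |ΔM|) = 10^5.883 = 764100

Star B is more luminous, by a factor of 764000.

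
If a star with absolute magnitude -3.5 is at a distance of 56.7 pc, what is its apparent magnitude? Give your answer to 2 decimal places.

m = M + 5 log₁₀ d − 5 = -3.5 + 5·1.7536 − 5 = 0.268

m ≈ 0.27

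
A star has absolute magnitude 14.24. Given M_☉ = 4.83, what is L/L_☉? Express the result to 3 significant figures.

M − M_☉ = 14.24 − 4.83 = 9.410
L/L_☉ = 10^(−0.4 (M − M_☉)) = 10^-3.764 = 1.722×10^-4

L/L_☉ ≈ 1.72×10^-4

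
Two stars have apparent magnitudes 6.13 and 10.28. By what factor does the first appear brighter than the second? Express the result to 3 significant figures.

45.7

Δm = 6.13 − (10.28) = -4.15
Flux ratio = 10^(−0.4 Δm) = 10^(−0.4 × -4.15) = 10^1.660 = 45.71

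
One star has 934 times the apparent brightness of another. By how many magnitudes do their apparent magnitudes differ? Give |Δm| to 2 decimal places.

|Δm| ≈ 7.43

Pogson: Δm = −2.5 log₁₀(ratio) = −2.5 log₁₀(934) = −2.5 × 2.9703 = -7.426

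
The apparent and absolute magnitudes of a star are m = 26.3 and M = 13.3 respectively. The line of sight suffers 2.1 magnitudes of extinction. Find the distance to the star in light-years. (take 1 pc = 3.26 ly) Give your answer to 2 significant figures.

d ≈ 4900 ly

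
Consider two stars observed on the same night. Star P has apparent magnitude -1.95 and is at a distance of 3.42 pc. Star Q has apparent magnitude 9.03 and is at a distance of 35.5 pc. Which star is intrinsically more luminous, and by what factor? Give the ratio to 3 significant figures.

Star P is more luminous, by a factor of 229.

Star P: M = m − 5 log₁₀ d + 5 = -1.95 − 5·0.5340 + 5 = 0.380
Star Q: M = m − 5 log₁₀ d + 5 = 9.03 − 5·1.5502 + 5 = 6.279
ΔM = M_P − M_Q = 0.380 − (6.279) = -5.899; smaller M is more luminous → Star P.
L ratio = 10^(0.4 |ΔM|) = 10^2.360 = 228.9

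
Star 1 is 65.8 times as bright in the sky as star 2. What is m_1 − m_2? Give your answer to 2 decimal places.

m_1 − m_2 ≈ -4.55

Pogson: Δm = −2.5 log₁₀(ratio) = −2.5 log₁₀(65.8) = −2.5 × 1.8182 = -4.546
Star 1 is brighter, so it has the smaller magnitude: the difference is negative.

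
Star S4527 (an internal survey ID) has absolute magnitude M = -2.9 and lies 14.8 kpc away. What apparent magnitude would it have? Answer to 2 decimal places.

m ≈ 12.95

d = 14.8 kpc = 14800 pc
m = M + 5 log₁₀ d − 5 = -2.9 + 5·4.1703 − 5 = 12.951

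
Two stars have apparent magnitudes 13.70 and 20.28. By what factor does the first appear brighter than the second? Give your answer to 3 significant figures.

429

Δm = 13.70 − (20.28) = -6.58
Flux ratio = 10^(−0.4 Δm) = 10^(−0.4 × -6.58) = 10^2.632 = 428.5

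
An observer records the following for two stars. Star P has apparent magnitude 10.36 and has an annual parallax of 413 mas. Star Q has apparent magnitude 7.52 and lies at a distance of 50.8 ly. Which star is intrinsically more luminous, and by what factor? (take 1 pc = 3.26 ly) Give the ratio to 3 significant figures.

Star P: p = 413 mas = 0.413″ → d = 1/p = 2.421 pc
Star P: M = m − 5 log₁₀ d + 5 = 10.36 − 5·0.3840 + 5 = 13.440
Star Q: d = 50.8 ly / 3.26 = 15.58 pc
Star Q: M = m − 5 log₁₀ d + 5 = 7.52 − 5·1.1926 + 5 = 6.557
ΔM = M_P − M_Q = 13.440 − (6.557) = 6.883; smaller M is more luminous → Star Q.
L ratio = 10^(0.4 |ΔM|) = 10^2.753 = 566.5

Star Q is more luminous, by a factor of 566.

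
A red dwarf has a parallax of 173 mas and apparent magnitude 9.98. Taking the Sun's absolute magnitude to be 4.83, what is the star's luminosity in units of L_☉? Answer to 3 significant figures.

L/L_☉ ≈ 2.91×10^-3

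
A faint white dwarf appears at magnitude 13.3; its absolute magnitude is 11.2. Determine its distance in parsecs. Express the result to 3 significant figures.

d ≈ 26.3 pc

Distance modulus: m − M = 13.3 − (11.2) = 2.100
m − M = 5 log₁₀ d − 5
log₁₀ d = (m − M)/5 + 1 = 1.4200
d = 10^1.4200 = 26.30 pc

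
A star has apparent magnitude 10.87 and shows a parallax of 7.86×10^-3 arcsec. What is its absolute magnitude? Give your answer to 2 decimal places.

d = 1/p = 1/7.86×10^-3″ = 127.2 pc
5 log₁₀(d/10 pc) = 5 log₁₀(127.2) − 5 = 5.523
M = m − 5 log₁₀(d/10) = 10.87 − 5.523 = 5.347

M ≈ 5.35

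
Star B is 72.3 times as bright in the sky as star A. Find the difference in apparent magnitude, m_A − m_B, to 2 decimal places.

Pogson: Δm = −2.5 log₁₀(ratio) = −2.5 log₁₀(72.3) = −2.5 × 1.8591 = -4.648
Star B is brighter so has the smaller magnitude: m_A − m_B is positive.

m_A − m_B ≈ 4.65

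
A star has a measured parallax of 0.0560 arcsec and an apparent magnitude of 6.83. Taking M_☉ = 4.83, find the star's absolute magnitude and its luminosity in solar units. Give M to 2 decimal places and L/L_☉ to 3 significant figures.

d = 1/p = 1/0.0560″ = 17.86 pc
M = m − 5 log₁₀ d + 5 = 6.83 − 5·1.2518 + 5 = 5.571
M − M_☉ = 5.571 − 4.83 = 0.741
L/L_☉ = 10^(−0.4 × 0.741) = 0.5054

M ≈ 5.57; L/L_☉ ≈ 0.505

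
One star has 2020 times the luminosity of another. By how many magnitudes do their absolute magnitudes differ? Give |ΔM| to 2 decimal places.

|ΔM| ≈ 8.26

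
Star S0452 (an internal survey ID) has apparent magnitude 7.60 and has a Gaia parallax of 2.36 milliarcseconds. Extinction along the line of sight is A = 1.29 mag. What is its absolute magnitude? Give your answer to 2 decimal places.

M ≈ -1.83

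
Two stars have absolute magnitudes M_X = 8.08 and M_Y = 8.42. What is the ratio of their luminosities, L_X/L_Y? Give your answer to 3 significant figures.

L_X/L_Y ≈ 1.37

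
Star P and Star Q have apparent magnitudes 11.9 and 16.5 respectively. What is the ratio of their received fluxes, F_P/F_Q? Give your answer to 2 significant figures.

F_P/F_Q ≈ 69

Magnitude difference = -4.6
Flux ratio = 10^(−0.4 Δm) = 10^(−0.4 × -4.6) = 10^1.840 = 69.18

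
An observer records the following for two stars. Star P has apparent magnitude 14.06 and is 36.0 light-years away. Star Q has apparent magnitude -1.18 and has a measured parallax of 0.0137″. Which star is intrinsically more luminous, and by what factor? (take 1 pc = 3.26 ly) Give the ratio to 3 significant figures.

Star P: d = 36.0 ly / 3.26 = 11.04 pc
Star P: M = m − 5 log₁₀ d + 5 = 14.06 − 5·1.0431 + 5 = 13.845
Star Q: d = 1/p = 1/0.0137″ = 72.99 pc
Star Q: M = m − 5 log₁₀ d + 5 = -1.18 − 5·1.8633 + 5 = -5.496
ΔM = M_P − M_Q = 13.845 − (-5.496) = 19.341; smaller M is more luminous → Star Q.
L ratio = 10^(0.4 |ΔM|) = 10^7.736 = 5.450×10^7

Star Q is more luminous, by a factor of 5.45×10^7.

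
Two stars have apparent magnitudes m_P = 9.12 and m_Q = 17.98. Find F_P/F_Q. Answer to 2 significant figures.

Magnitude difference = -8.86
Flux ratio = 10^(−0.4 Δm) = 10^(−0.4 × -8.86) = 10^3.544 = 3499

F_P/F_Q ≈ 3500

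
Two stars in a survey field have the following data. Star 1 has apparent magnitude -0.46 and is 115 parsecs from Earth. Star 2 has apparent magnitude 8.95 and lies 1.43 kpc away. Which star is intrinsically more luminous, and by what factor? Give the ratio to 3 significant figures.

Star 1: M = m − 5 log₁₀ d + 5 = -0.46 − 5·2.0607 + 5 = -5.763
Star 2: d = 1.43 kpc = 1430 pc
Star 2: M = m − 5 log₁₀ d + 5 = 8.95 − 5·3.1553 + 5 = -1.827
ΔM = M_1 − M_2 = -5.763 − (-1.827) = -3.937; smaller M is more luminous → Star 1.
L ratio = 10^(0.4 |ΔM|) = 10^1.575 = 37.56

Star 1 is more luminous, by a factor of 37.6.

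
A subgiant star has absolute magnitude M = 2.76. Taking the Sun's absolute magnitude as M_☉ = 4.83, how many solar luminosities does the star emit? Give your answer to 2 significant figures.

M − M_☉ = 2.76 − 4.83 = -2.070
L/L_☉ = 10^(−0.4 (M − M_☉)) = 10^0.828 = 6.730

L/L_☉ ≈ 6.7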